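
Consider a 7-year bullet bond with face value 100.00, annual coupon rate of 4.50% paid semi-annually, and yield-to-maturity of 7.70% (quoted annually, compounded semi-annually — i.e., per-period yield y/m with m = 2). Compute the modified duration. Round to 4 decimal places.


Answer: Modified duration = 5.7495

Derivation:
Coupon per period c = face * coupon_rate / m = 2.250000
Periods per year m = 2; per-period yield y/m = 0.038500
Number of cashflows N = 14
Cashflows (t years, CF_t, discount factor 1/(1+y/m)^(m*t), PV):
  t = 0.5000: CF_t = 2.250000, DF = 0.962927, PV = 2.166586
  t = 1.0000: CF_t = 2.250000, DF = 0.927229, PV = 2.086265
  t = 1.5000: CF_t = 2.250000, DF = 0.892854, PV = 2.008922
  t = 2.0000: CF_t = 2.250000, DF = 0.859754, PV = 1.934446
  t = 2.5000: CF_t = 2.250000, DF = 0.827880, PV = 1.862730
  t = 3.0000: CF_t = 2.250000, DF = 0.797188, PV = 1.793674
  t = 3.5000: CF_t = 2.250000, DF = 0.767635, PV = 1.727178
  t = 4.0000: CF_t = 2.250000, DF = 0.739176, PV = 1.663147
  t = 4.5000: CF_t = 2.250000, DF = 0.711773, PV = 1.601489
  t = 5.0000: CF_t = 2.250000, DF = 0.685386, PV = 1.542118
  t = 5.5000: CF_t = 2.250000, DF = 0.659977, PV = 1.484947
  t = 6.0000: CF_t = 2.250000, DF = 0.635509, PV = 1.429896
  t = 6.5000: CF_t = 2.250000, DF = 0.611949, PV = 1.376886
  t = 7.0000: CF_t = 102.250000, DF = 0.589263, PV = 60.252116
Price P = sum_t PV_t = 82.930400
First compute Macaulay numerator sum_t t * PV_t:
  t * PV_t at t = 0.5000: 1.083293
  t * PV_t at t = 1.0000: 2.086265
  t * PV_t at t = 1.5000: 3.013383
  t * PV_t at t = 2.0000: 3.868891
  t * PV_t at t = 2.5000: 4.656826
  t * PV_t at t = 3.0000: 5.381022
  t * PV_t at t = 3.5000: 6.045122
  t * PV_t at t = 4.0000: 6.652586
  t * PV_t at t = 4.5000: 7.206701
  t * PV_t at t = 5.0000: 7.710588
  t * PV_t at t = 5.5000: 8.167210
  t * PV_t at t = 6.0000: 8.579377
  t * PV_t at t = 6.5000: 8.949759
  t * PV_t at t = 7.0000: 421.764813
Macaulay duration D = 495.165837 / 82.930400 = 5.970860
Modified duration = D / (1 + y/m) = 5.970860 / (1 + 0.038500) = 5.749504


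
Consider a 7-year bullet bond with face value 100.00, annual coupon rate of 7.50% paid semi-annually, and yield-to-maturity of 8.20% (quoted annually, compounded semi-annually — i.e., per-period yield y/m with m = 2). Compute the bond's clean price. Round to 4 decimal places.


Answer: Price = 96.3272

Derivation:
Coupon per period c = face * coupon_rate / m = 3.750000
Periods per year m = 2; per-period yield y/m = 0.041000
Number of cashflows N = 14
Cashflows (t years, CF_t, discount factor 1/(1+y/m)^(m*t), PV):
  t = 0.5000: CF_t = 3.750000, DF = 0.960615, PV = 3.602305
  t = 1.0000: CF_t = 3.750000, DF = 0.922781, PV = 3.460428
  t = 1.5000: CF_t = 3.750000, DF = 0.886437, PV = 3.324138
  t = 2.0000: CF_t = 3.750000, DF = 0.851524, PV = 3.193216
  t = 2.5000: CF_t = 3.750000, DF = 0.817987, PV = 3.067451
  t = 3.0000: CF_t = 3.750000, DF = 0.785770, PV = 2.946639
  t = 3.5000: CF_t = 3.750000, DF = 0.754823, PV = 2.830585
  t = 4.0000: CF_t = 3.750000, DF = 0.725094, PV = 2.719102
  t = 4.5000: CF_t = 3.750000, DF = 0.696536, PV = 2.612009
  t = 5.0000: CF_t = 3.750000, DF = 0.669103, PV = 2.509135
  t = 5.5000: CF_t = 3.750000, DF = 0.642750, PV = 2.410312
  t = 6.0000: CF_t = 3.750000, DF = 0.617435, PV = 2.315381
  t = 6.5000: CF_t = 3.750000, DF = 0.593117, PV = 2.224189
  t = 7.0000: CF_t = 103.750000, DF = 0.569757, PV = 59.112305
Price P = sum_t PV_t = 96.327195


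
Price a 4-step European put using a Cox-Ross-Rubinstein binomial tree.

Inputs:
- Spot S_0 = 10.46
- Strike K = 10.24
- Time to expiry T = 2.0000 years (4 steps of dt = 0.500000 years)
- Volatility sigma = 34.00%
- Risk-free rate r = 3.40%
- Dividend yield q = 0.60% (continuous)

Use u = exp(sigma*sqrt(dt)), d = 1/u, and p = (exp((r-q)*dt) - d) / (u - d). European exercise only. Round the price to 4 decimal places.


dt = T/N = 0.500000
u = exp(sigma*sqrt(dt)) = 1.271778; d = 1/u = 0.786300
p = (exp((r-q)*dt) - d) / (u - d) = 0.469224
Discount per step: exp(-r*dt) = 0.983144
Stock lattice S(k, i) with i counting down-moves:
  k=0: S(0,0) = 10.4600
  k=1: S(1,0) = 13.3028; S(1,1) = 8.2247
  k=2: S(2,0) = 16.9182; S(2,1) = 10.4600; S(2,2) = 6.4671
  k=3: S(3,0) = 21.5162; S(3,1) = 13.3028; S(3,2) = 8.2247; S(3,3) = 5.0851
  k=4: S(4,0) = 27.3639; S(4,1) = 16.9182; S(4,2) = 10.4600; S(4,3) = 6.4671; S(4,4) = 3.9984
Terminal payoffs V(N, i) = max(K - S_T, 0):
  V(4,0) = 0.000000; V(4,1) = 0.000000; V(4,2) = 0.000000; V(4,3) = 3.772913; V(4,4) = 6.241604
Backward induction: V(k, i) = exp(-r*dt) * [p * V(k+1, i) + (1-p) * V(k+1, i+1)].
  V(3,0) = exp(-r*dt) * [p*0.000000 + (1-p)*0.000000] = 0.000000
  V(3,1) = exp(-r*dt) * [p*0.000000 + (1-p)*0.000000] = 0.000000
  V(3,2) = exp(-r*dt) * [p*0.000000 + (1-p)*3.772913] = 1.968815
  V(3,3) = exp(-r*dt) * [p*3.772913 + (1-p)*6.241604] = 4.997550
  V(2,0) = exp(-r*dt) * [p*0.000000 + (1-p)*0.000000] = 0.000000
  V(2,1) = exp(-r*dt) * [p*0.000000 + (1-p)*1.968815] = 1.027385
  V(2,2) = exp(-r*dt) * [p*1.968815 + (1-p)*4.997550] = 3.516110
  V(1,0) = exp(-r*dt) * [p*0.000000 + (1-p)*1.027385] = 0.536119
  V(1,1) = exp(-r*dt) * [p*1.027385 + (1-p)*3.516110] = 2.308755
  V(0,0) = exp(-r*dt) * [p*0.536119 + (1-p)*2.308755] = 1.452095

Answer: Price = V(0,0) = 1.4521


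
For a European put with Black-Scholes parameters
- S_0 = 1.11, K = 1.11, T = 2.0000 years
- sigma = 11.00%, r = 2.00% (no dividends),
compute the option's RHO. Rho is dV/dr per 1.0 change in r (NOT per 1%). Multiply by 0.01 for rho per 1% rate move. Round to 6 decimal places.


d1 = 0.3349114845; d2 = 0.1793479927
phi(d1) = 0.3771842876; exp(-qT) = 1.0000000000; exp(-rT) = 0.9607894392
N(-d2) = 0.4288322325
Rho = -K*T*exp(-rT)*N(-d2) = -1.1100 * 2.0000 * 0.9607894392 * 0.4288322325 = -0.914679

Answer: Rho = -0.914679


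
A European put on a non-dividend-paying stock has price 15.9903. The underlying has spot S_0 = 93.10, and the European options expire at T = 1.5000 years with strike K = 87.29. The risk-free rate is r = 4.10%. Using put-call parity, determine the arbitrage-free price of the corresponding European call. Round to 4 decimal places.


Put-call parity: C - P = S_0 * exp(-qT) - K * exp(-rT).
S_0 * exp(-qT) = 93.1000 * 1.00000000 = 93.10000000
K * exp(-rT) = 87.2900 * 0.94035295 = 82.08340863
C = P + S*exp(-qT) - K*exp(-rT)
C = 15.9903 + 93.10000000 - 82.08340863 = 27.0069

Answer: Call price = 27.0069


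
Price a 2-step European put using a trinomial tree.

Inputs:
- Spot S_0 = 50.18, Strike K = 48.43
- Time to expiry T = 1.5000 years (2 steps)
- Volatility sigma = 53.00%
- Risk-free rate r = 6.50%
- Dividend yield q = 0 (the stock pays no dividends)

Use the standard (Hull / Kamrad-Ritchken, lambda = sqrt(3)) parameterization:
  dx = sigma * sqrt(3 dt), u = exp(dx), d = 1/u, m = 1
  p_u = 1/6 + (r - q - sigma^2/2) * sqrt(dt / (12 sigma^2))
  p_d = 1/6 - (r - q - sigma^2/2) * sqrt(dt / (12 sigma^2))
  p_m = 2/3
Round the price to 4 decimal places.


Answer: Price = V(0,0) = 7.7212

Derivation:
dt = T/N = 0.750000; dx = sigma*sqrt(3*dt) = 0.795000
u = exp(dx) = 2.214441; d = 1/u = 0.451581
p_u = 0.131077, p_m = 0.666667, p_d = 0.202256
Discount per step: exp(-r*dt) = 0.952419
Stock lattice S(k, j) with j the centered position index:
  k=0: S(0,+0) = 50.1800
  k=1: S(1,-1) = 22.6603; S(1,+0) = 50.1800; S(1,+1) = 111.1206
  k=2: S(2,-2) = 10.2330; S(2,-1) = 22.6603; S(2,+0) = 50.1800; S(2,+1) = 111.1206; S(2,+2) = 246.0701
Terminal payoffs V(N, j) = max(K - S_T, 0):
  V(2,-2) = 38.197013; V(2,-1) = 25.769654; V(2,+0) = 0.000000; V(2,+1) = 0.000000; V(2,+2) = 0.000000
Backward induction: V(k, j) = exp(-r*dt) * [p_u * V(k+1, j+1) + p_m * V(k+1, j) + p_d * V(k+1, j-1)]
  V(1,-1) = exp(-r*dt) * [p_u*0.000000 + p_m*25.769654 + p_d*38.197013] = 23.720339
  V(1,+0) = exp(-r*dt) * [p_u*0.000000 + p_m*0.000000 + p_d*25.769654] = 4.964080
  V(1,+1) = exp(-r*dt) * [p_u*0.000000 + p_m*0.000000 + p_d*0.000000] = 0.000000
  V(0,+0) = exp(-r*dt) * [p_u*0.000000 + p_m*4.964080 + p_d*23.720339] = 7.721238


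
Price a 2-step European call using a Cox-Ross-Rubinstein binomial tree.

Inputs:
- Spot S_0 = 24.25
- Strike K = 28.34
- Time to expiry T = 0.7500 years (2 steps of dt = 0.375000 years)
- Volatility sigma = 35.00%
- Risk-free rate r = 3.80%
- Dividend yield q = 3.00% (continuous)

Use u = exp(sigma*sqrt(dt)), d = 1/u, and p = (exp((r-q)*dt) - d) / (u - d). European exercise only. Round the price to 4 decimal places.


dt = T/N = 0.375000
u = exp(sigma*sqrt(dt)) = 1.239032; d = 1/u = 0.807082
p = (exp((r-q)*dt) - d) / (u - d) = 0.453577
Discount per step: exp(-r*dt) = 0.985851
Stock lattice S(k, i) with i counting down-moves:
  k=0: S(0,0) = 24.2500
  k=1: S(1,0) = 30.0465; S(1,1) = 19.5717
  k=2: S(2,0) = 37.2286; S(2,1) = 24.2500; S(2,2) = 15.7960
Terminal payoffs V(N, i) = max(S_T - K, 0):
  V(2,0) = 8.888601; V(2,1) = 0.000000; V(2,2) = 0.000000
Backward induction: V(k, i) = exp(-r*dt) * [p * V(k+1, i) + (1-p) * V(k+1, i+1)].
  V(1,0) = exp(-r*dt) * [p*8.888601 + (1-p)*0.000000] = 3.974624
  V(1,1) = exp(-r*dt) * [p*0.000000 + (1-p)*0.000000] = 0.000000
  V(0,0) = exp(-r*dt) * [p*3.974624 + (1-p)*0.000000] = 1.777291

Answer: Price = V(0,0) = 1.7773


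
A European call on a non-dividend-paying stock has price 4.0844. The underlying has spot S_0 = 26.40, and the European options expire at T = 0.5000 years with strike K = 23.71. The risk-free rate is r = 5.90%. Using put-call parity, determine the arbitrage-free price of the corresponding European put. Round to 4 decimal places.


Answer: Put price = 0.7052

Derivation:
Put-call parity: C - P = S_0 * exp(-qT) - K * exp(-rT).
S_0 * exp(-qT) = 26.4000 * 1.00000000 = 26.40000000
K * exp(-rT) = 23.7100 * 0.97093088 = 23.02077111
P = C - S*exp(-qT) + K*exp(-rT)
P = 4.0844 - 26.40000000 + 23.02077111 = 0.7052


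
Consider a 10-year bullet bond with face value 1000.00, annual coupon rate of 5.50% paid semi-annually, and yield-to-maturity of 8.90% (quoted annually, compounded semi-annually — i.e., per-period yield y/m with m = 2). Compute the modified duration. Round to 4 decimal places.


Answer: Modified duration = 7.1576

Derivation:
Coupon per period c = face * coupon_rate / m = 27.500000
Periods per year m = 2; per-period yield y/m = 0.044500
Number of cashflows N = 20
Cashflows (t years, CF_t, discount factor 1/(1+y/m)^(m*t), PV):
  t = 0.5000: CF_t = 27.500000, DF = 0.957396, PV = 26.328387
  t = 1.0000: CF_t = 27.500000, DF = 0.916607, PV = 25.206689
  t = 1.5000: CF_t = 27.500000, DF = 0.877556, PV = 24.132780
  t = 2.0000: CF_t = 27.500000, DF = 0.840168, PV = 23.104625
  t = 2.5000: CF_t = 27.500000, DF = 0.804374, PV = 22.120272
  t = 3.0000: CF_t = 27.500000, DF = 0.770104, PV = 21.177858
  t = 3.5000: CF_t = 27.500000, DF = 0.737294, PV = 20.275594
  t = 4.0000: CF_t = 27.500000, DF = 0.705883, PV = 19.411770
  t = 4.5000: CF_t = 27.500000, DF = 0.675809, PV = 18.584749
  t = 5.0000: CF_t = 27.500000, DF = 0.647017, PV = 17.792962
  t = 5.5000: CF_t = 27.500000, DF = 0.619451, PV = 17.034909
  t = 6.0000: CF_t = 27.500000, DF = 0.593060, PV = 16.309151
  t = 6.5000: CF_t = 27.500000, DF = 0.567793, PV = 15.614314
  t = 7.0000: CF_t = 27.500000, DF = 0.543603, PV = 14.949080
  t = 7.5000: CF_t = 27.500000, DF = 0.520443, PV = 14.312188
  t = 8.0000: CF_t = 27.500000, DF = 0.498270, PV = 13.702430
  t = 8.5000: CF_t = 27.500000, DF = 0.477042, PV = 13.118650
  t = 9.0000: CF_t = 27.500000, DF = 0.456718, PV = 12.559741
  t = 9.5000: CF_t = 27.500000, DF = 0.437260, PV = 12.024645
  t = 10.0000: CF_t = 1027.500000, DF = 0.418631, PV = 430.143084
Price P = sum_t PV_t = 777.903878
First compute Macaulay numerator sum_t t * PV_t:
  t * PV_t at t = 0.5000: 13.164193
  t * PV_t at t = 1.0000: 25.206689
  t * PV_t at t = 1.5000: 36.199171
  t * PV_t at t = 2.0000: 46.209249
  t * PV_t at t = 2.5000: 55.300681
  t * PV_t at t = 3.0000: 63.533573
  t * PV_t at t = 3.5000: 70.964579
  t * PV_t at t = 4.0000: 77.647080
  t * PV_t at t = 4.5000: 83.631370
  t * PV_t at t = 5.0000: 88.964810
  t * PV_t at t = 5.5000: 93.691997
  t * PV_t at t = 6.0000: 97.854908
  t * PV_t at t = 6.5000: 101.493043
  t * PV_t at t = 7.0000: 104.643562
  t * PV_t at t = 7.5000: 107.341409
  t * PV_t at t = 8.0000: 109.619438
  t * PV_t at t = 8.5000: 111.508524
  t * PV_t at t = 9.0000: 113.037672
  t * PV_t at t = 9.5000: 114.234124
  t * PV_t at t = 10.0000: 4301.430837
Macaulay duration D = 5815.676910 / 777.903878 = 7.476087
Modified duration = D / (1 + y/m) = 7.476087 / (1 + 0.044500) = 7.157575


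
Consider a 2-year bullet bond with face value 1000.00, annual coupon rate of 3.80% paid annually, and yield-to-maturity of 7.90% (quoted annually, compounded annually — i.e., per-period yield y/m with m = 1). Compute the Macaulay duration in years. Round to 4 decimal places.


Answer: Macaulay duration = 1.9620 years

Derivation:
Coupon per period c = face * coupon_rate / m = 38.000000
Periods per year m = 1; per-period yield y/m = 0.079000
Number of cashflows N = 2
Cashflows (t years, CF_t, discount factor 1/(1+y/m)^(m*t), PV):
  t = 1.0000: CF_t = 38.000000, DF = 0.926784, PV = 35.217794
  t = 2.0000: CF_t = 1038.000000, DF = 0.858929, PV = 891.567983
Price P = sum_t PV_t = 926.785777
Macaulay numerator sum_t t * PV_t:
  t * PV_t at t = 1.0000: 35.217794
  t * PV_t at t = 2.0000: 1783.135966
Macaulay duration D = (sum_t t * PV_t) / P = 1818.353760 / 926.785777 = 1.962000


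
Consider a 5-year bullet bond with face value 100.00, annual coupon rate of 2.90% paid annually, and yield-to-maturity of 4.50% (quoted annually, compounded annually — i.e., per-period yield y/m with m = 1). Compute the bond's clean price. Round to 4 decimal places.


Coupon per period c = face * coupon_rate / m = 2.900000
Periods per year m = 1; per-period yield y/m = 0.045000
Number of cashflows N = 5
Cashflows (t years, CF_t, discount factor 1/(1+y/m)^(m*t), PV):
  t = 1.0000: CF_t = 2.900000, DF = 0.956938, PV = 2.775120
  t = 2.0000: CF_t = 2.900000, DF = 0.915730, PV = 2.655617
  t = 3.0000: CF_t = 2.900000, DF = 0.876297, PV = 2.541260
  t = 4.0000: CF_t = 2.900000, DF = 0.838561, PV = 2.431828
  t = 5.0000: CF_t = 102.900000, DF = 0.802451, PV = 82.572213
Price P = sum_t PV_t = 92.976037

Answer: Price = 92.9760


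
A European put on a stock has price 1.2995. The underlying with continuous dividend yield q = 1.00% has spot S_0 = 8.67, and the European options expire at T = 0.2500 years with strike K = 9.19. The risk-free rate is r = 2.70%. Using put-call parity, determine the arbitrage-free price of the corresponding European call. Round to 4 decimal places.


Answer: Call price = 0.8197

Derivation:
Put-call parity: C - P = S_0 * exp(-qT) - K * exp(-rT).
S_0 * exp(-qT) = 8.6700 * 0.99750312 = 8.64835207
K * exp(-rT) = 9.1900 * 0.99327273 = 9.12817639
C = P + S*exp(-qT) - K*exp(-rT)
C = 1.2995 + 8.64835207 - 9.12817639 = 0.8197


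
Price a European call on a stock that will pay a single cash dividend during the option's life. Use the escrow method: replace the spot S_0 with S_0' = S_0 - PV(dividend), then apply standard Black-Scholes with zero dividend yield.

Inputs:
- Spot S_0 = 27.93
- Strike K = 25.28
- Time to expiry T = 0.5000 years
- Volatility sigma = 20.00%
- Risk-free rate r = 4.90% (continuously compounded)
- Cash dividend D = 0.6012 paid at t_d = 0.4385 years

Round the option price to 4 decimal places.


PV(D) = D * exp(-r * t_d) = 0.6012 * 0.97874269 = 0.58842011
S_0' = S_0 - PV(D) = 27.9300 - 0.58842011 = 27.34157989
d1 = (ln(S_0'/K) + (r + sigma^2/2)*T) / (sigma*sqrt(T)) = 0.79828853
d2 = d1 - sigma*sqrt(T) = 0.65686718
exp(-rT) = 0.97579769
N(d1) = 0.78764847; N(d2) = 0.74436684
C = S_0' * N(d1) - K * exp(-rT) * N(d2) = 27.34157989 * 0.78764847 - 25.2800 * 0.97579769 * 0.74436684 = 3.1734

Answer: Price = 3.1734


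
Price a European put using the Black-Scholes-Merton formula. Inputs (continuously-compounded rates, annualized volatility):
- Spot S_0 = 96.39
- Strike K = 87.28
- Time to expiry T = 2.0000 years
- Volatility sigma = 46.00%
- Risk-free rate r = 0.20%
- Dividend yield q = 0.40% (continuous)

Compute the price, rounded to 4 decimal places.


d1 = (ln(S/K) + (r - q + 0.5*sigma^2) * T) / (sigma * sqrt(T)) = 0.47173418
d2 = d1 - sigma * sqrt(T) = -0.17880406
exp(-rT) = 0.99600799; exp(-qT) = 0.99203191
P = K * exp(-rT) * N(-d2) - S_0 * exp(-qT) * N(-d1)
N(-d1) = 0.31855827; N(-d2) = 0.57095422
P = 87.2800 * 0.99600799 * 0.57095422 - 96.3900 * 0.99203191 * 0.31855827 = 19.1728

Answer: Price = 19.1728


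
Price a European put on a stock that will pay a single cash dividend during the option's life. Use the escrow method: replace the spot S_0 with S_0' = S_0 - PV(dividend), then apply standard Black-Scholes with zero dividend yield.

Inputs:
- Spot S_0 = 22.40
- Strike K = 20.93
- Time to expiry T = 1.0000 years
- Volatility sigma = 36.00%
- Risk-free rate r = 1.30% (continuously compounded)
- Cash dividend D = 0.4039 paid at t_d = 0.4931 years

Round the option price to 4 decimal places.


Answer: Price = 2.4230

Derivation:
PV(D) = D * exp(-r * t_d) = 0.4039 * 0.99361020 = 0.40131916
S_0' = S_0 - PV(D) = 22.4000 - 0.40131916 = 21.99868084
d1 = (ln(S_0'/K) + (r + sigma^2/2)*T) / (sigma*sqrt(T)) = 0.35444154
d2 = d1 - sigma*sqrt(T) = -0.00555846
exp(-rT) = 0.98708414
N(-d1) = 0.36150401; N(-d2) = 0.50221749
P = K * exp(-rT) * N(-d2) - S_0' * N(-d1) = 20.9300 * 0.98708414 * 0.50221749 - 21.99868084 * 0.36150401 = 2.4230


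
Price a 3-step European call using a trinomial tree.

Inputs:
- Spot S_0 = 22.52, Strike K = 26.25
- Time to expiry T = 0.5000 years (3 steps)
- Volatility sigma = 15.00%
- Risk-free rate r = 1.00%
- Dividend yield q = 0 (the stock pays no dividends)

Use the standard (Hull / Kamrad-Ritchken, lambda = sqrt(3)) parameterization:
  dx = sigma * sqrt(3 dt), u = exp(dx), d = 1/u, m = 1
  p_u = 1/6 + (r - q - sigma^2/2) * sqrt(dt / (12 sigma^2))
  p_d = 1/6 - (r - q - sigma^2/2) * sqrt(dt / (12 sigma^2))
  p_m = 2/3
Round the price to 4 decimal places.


Answer: Price = V(0,0) = 0.1083

Derivation:
dt = T/N = 0.166667; dx = sigma*sqrt(3*dt) = 0.106066
u = exp(dx) = 1.111895; d = 1/u = 0.899365
p_u = 0.165685, p_m = 0.666667, p_d = 0.167649
Discount per step: exp(-r*dt) = 0.998335
Stock lattice S(k, j) with j the centered position index:
  k=0: S(0,+0) = 22.5200
  k=1: S(1,-1) = 20.2537; S(1,+0) = 22.5200; S(1,+1) = 25.0399
  k=2: S(2,-2) = 18.2155; S(2,-1) = 20.2537; S(2,+0) = 22.5200; S(2,+1) = 25.0399; S(2,+2) = 27.8417
  k=3: S(3,-3) = 16.3824; S(3,-2) = 18.2155; S(3,-1) = 20.2537; S(3,+0) = 22.5200; S(3,+1) = 25.0399; S(3,+2) = 27.8417; S(3,+3) = 30.9571
Terminal payoffs V(N, j) = max(S_T - K, 0):
  V(3,-3) = 0.000000; V(3,-2) = 0.000000; V(3,-1) = 0.000000; V(3,+0) = 0.000000; V(3,+1) = 0.000000; V(3,+2) = 1.591726; V(3,+3) = 4.707084
Backward induction: V(k, j) = exp(-r*dt) * [p_u * V(k+1, j+1) + p_m * V(k+1, j) + p_d * V(k+1, j-1)]
  V(2,-2) = exp(-r*dt) * [p_u*0.000000 + p_m*0.000000 + p_d*0.000000] = 0.000000
  V(2,-1) = exp(-r*dt) * [p_u*0.000000 + p_m*0.000000 + p_d*0.000000] = 0.000000
  V(2,+0) = exp(-r*dt) * [p_u*0.000000 + p_m*0.000000 + p_d*0.000000] = 0.000000
  V(2,+1) = exp(-r*dt) * [p_u*1.591726 + p_m*0.000000 + p_d*0.000000] = 0.263285
  V(2,+2) = exp(-r*dt) * [p_u*4.707084 + p_m*1.591726 + p_d*0.000000] = 1.837976
  V(1,-1) = exp(-r*dt) * [p_u*0.000000 + p_m*0.000000 + p_d*0.000000] = 0.000000
  V(1,+0) = exp(-r*dt) * [p_u*0.263285 + p_m*0.000000 + p_d*0.000000] = 0.043550
  V(1,+1) = exp(-r*dt) * [p_u*1.837976 + p_m*0.263285 + p_d*0.000000] = 0.479248
  V(0,+0) = exp(-r*dt) * [p_u*0.479248 + p_m*0.043550 + p_d*0.000000] = 0.108257


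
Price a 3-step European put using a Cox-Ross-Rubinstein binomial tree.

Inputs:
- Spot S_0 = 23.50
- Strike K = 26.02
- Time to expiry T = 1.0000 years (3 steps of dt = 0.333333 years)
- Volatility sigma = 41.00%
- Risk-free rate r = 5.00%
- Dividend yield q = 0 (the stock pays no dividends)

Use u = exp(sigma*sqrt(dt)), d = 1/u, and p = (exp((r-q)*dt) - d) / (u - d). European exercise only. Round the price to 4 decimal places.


Answer: Price = V(0,0) = 4.7632

Derivation:
dt = T/N = 0.333333
u = exp(sigma*sqrt(dt)) = 1.267078; d = 1/u = 0.789217
p = (exp((r-q)*dt) - d) / (u - d) = 0.476266
Discount per step: exp(-r*dt) = 0.983471
Stock lattice S(k, i) with i counting down-moves:
  k=0: S(0,0) = 23.5000
  k=1: S(1,0) = 29.7763; S(1,1) = 18.5466
  k=2: S(2,0) = 37.7289; S(2,1) = 23.5000; S(2,2) = 14.6373
  k=3: S(3,0) = 47.8055; S(3,1) = 29.7763; S(3,2) = 18.5466; S(3,3) = 11.5520
Terminal payoffs V(N, i) = max(K - S_T, 0):
  V(3,0) = 0.000000; V(3,1) = 0.000000; V(3,2) = 7.473394; V(3,3) = 14.467988
Backward induction: V(k, i) = exp(-r*dt) * [p * V(k+1, i) + (1-p) * V(k+1, i+1)].
  V(2,0) = exp(-r*dt) * [p*0.000000 + (1-p)*0.000000] = 0.000000
  V(2,1) = exp(-r*dt) * [p*0.000000 + (1-p)*7.473394] = 3.849374
  V(2,2) = exp(-r*dt) * [p*7.473394 + (1-p)*14.467988] = 10.952625
  V(1,0) = exp(-r*dt) * [p*0.000000 + (1-p)*3.849374] = 1.982725
  V(1,1) = exp(-r*dt) * [p*3.849374 + (1-p)*10.952625] = 7.444472
  V(0,0) = exp(-r*dt) * [p*1.982725 + (1-p)*7.444472] = 4.763174


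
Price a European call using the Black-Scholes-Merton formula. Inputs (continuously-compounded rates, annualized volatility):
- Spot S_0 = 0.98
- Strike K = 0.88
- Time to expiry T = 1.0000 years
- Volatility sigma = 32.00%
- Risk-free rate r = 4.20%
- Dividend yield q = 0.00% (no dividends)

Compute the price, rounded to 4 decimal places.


Answer: Price = 0.1963

Derivation:
d1 = (ln(S/K) + (r - q + 0.5*sigma^2) * T) / (sigma * sqrt(T)) = 0.62759583
d2 = d1 - sigma * sqrt(T) = 0.30759583
exp(-rT) = 0.95886978; exp(-qT) = 1.00000000
C = S_0 * exp(-qT) * N(d1) - K * exp(-rT) * N(d2)
N(d1) = 0.73486563; N(d2) = 0.62080505
C = 0.9800 * 1.00000000 * 0.73486563 - 0.8800 * 0.95886978 * 0.62080505 = 0.1963


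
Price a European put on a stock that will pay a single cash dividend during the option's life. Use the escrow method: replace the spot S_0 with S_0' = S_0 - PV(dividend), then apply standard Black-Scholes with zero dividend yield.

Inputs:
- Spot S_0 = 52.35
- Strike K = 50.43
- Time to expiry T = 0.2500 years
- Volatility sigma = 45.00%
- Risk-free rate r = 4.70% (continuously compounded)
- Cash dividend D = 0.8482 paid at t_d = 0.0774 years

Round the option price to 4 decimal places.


Answer: Price = 3.7550

Derivation:
PV(D) = D * exp(-r * t_d) = 0.8482 * 0.99636881 = 0.84512002
S_0' = S_0 - PV(D) = 52.3500 - 0.84512002 = 51.50487998
d1 = (ln(S_0'/K) + (r + sigma^2/2)*T) / (sigma*sqrt(T)) = 0.25845700
d2 = d1 - sigma*sqrt(T) = 0.03345700
exp(-rT) = 0.98831876
N(-d1) = 0.39802712; N(-d2) = 0.48665508
P = K * exp(-rT) * N(-d2) - S_0' * N(-d1) = 50.4300 * 0.98831876 * 0.48665508 - 51.50487998 * 0.39802712 = 3.7550


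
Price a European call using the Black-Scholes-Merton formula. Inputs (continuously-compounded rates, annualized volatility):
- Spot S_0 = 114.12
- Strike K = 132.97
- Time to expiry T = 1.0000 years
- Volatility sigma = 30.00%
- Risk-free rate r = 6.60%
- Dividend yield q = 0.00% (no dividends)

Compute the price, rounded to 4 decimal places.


d1 = (ln(S/K) + (r - q + 0.5*sigma^2) * T) / (sigma * sqrt(T)) = -0.13957671
d2 = d1 - sigma * sqrt(T) = -0.43957671
exp(-rT) = 0.93613086; exp(-qT) = 1.00000000
C = S_0 * exp(-qT) * N(d1) - K * exp(-rT) * N(d2)
N(d1) = 0.44449722; N(d2) = 0.33012186
C = 114.1200 * 1.00000000 * 0.44449722 - 132.9700 * 0.93613086 * 0.33012186 = 9.6333

Answer: Price = 9.6333


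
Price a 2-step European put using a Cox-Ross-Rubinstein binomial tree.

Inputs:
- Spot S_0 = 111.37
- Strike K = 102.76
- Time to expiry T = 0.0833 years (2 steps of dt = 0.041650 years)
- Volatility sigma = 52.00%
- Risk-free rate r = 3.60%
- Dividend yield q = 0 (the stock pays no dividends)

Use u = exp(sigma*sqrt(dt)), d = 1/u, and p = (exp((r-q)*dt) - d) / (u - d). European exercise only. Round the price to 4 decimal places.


Answer: Price = V(0,0) = 3.4133

Derivation:
dt = T/N = 0.041650
u = exp(sigma*sqrt(dt)) = 1.111959; d = 1/u = 0.899314
p = (exp((r-q)*dt) - d) / (u - d) = 0.480551
Discount per step: exp(-r*dt) = 0.998502
Stock lattice S(k, i) with i counting down-moves:
  k=0: S(0,0) = 111.3700
  k=1: S(1,0) = 123.8389; S(1,1) = 100.1566
  k=2: S(2,0) = 137.7038; S(2,1) = 111.3700; S(2,2) = 90.0722
Terminal payoffs V(N, i) = max(K - S_T, 0):
  V(2,0) = 0.000000; V(2,1) = 0.000000; V(2,2) = 12.687821
Backward induction: V(k, i) = exp(-r*dt) * [p * V(k+1, i) + (1-p) * V(k+1, i+1)].
  V(1,0) = exp(-r*dt) * [p*0.000000 + (1-p)*0.000000] = 0.000000
  V(1,1) = exp(-r*dt) * [p*0.000000 + (1-p)*12.687821] = 6.580807
  V(0,0) = exp(-r*dt) * [p*0.000000 + (1-p)*6.580807] = 3.413275


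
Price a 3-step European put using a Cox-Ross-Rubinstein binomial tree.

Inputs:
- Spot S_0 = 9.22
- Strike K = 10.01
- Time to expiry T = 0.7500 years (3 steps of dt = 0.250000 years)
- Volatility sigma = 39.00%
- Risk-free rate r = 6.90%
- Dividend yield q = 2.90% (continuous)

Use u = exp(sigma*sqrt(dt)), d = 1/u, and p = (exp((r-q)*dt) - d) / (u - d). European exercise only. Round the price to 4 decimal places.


Answer: Price = V(0,0) = 1.5627

Derivation:
dt = T/N = 0.250000
u = exp(sigma*sqrt(dt)) = 1.215311; d = 1/u = 0.822835
p = (exp((r-q)*dt) - d) / (u - d) = 0.477011
Discount per step: exp(-r*dt) = 0.982898
Stock lattice S(k, i) with i counting down-moves:
  k=0: S(0,0) = 9.2200
  k=1: S(1,0) = 11.2052; S(1,1) = 7.5865
  k=2: S(2,0) = 13.6178; S(2,1) = 9.2200; S(2,2) = 6.2425
  k=3: S(3,0) = 16.5498; S(3,1) = 11.2052; S(3,2) = 7.5865; S(3,3) = 5.1365
Terminal payoffs V(N, i) = max(K - S_T, 0):
  V(3,0) = 0.000000; V(3,1) = 0.000000; V(3,2) = 2.423464; V(3,3) = 4.873484
Backward induction: V(k, i) = exp(-r*dt) * [p * V(k+1, i) + (1-p) * V(k+1, i+1)].
  V(2,0) = exp(-r*dt) * [p*0.000000 + (1-p)*0.000000] = 0.000000
  V(2,1) = exp(-r*dt) * [p*0.000000 + (1-p)*2.423464] = 1.245769
  V(2,2) = exp(-r*dt) * [p*2.423464 + (1-p)*4.873484] = 3.641438
  V(1,0) = exp(-r*dt) * [p*0.000000 + (1-p)*1.245769] = 0.640381
  V(1,1) = exp(-r*dt) * [p*1.245769 + (1-p)*3.641438] = 2.455945
  V(0,0) = exp(-r*dt) * [p*0.640381 + (1-p)*2.455945] = 1.562711


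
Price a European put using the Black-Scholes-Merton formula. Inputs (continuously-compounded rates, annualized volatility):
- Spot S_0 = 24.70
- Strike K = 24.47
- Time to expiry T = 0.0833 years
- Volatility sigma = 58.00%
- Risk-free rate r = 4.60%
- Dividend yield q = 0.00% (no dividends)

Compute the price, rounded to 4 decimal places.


Answer: Price = 1.4801

Derivation:
d1 = (ln(S/K) + (r - q + 0.5*sigma^2) * T) / (sigma * sqrt(T)) = 0.16247632
d2 = d1 - sigma * sqrt(T) = -0.00492176
exp(-rT) = 0.99617553; exp(-qT) = 1.00000000
P = K * exp(-rT) * N(-d2) - S_0 * exp(-qT) * N(-d1)
N(-d1) = 0.43546539; N(-d2) = 0.50196349
P = 24.4700 * 0.99617553 * 0.50196349 - 24.7000 * 1.00000000 * 0.43546539 = 1.4801


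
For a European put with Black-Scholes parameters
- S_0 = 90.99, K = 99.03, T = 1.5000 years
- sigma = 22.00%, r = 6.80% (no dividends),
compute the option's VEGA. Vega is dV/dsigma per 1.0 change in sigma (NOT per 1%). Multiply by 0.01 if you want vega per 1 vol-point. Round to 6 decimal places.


d1 = 0.1990276323; d2 = -0.0704162394
phi(d1) = 0.3911185639; exp(-qT) = 1.0000000000; exp(-rT) = 0.9030295517
Vega = S * exp(-qT) * phi(d1) * sqrt(T) = 90.9900 * 1.0000000000 * 0.3911185639 * 1.2247448714 = 43.586071

Answer: Vega = 43.586071


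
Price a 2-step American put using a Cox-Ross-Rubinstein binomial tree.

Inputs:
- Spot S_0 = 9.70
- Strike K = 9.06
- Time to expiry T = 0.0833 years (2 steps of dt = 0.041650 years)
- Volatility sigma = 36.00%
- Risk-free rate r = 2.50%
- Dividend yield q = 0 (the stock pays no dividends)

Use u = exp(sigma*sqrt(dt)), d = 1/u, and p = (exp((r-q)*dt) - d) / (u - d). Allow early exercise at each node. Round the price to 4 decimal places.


Answer: Price = V(0,0) = 0.1788

Derivation:
dt = T/N = 0.041650
u = exp(sigma*sqrt(dt)) = 1.076236; d = 1/u = 0.929164
p = (exp((r-q)*dt) - d) / (u - d) = 0.488724
Discount per step: exp(-r*dt) = 0.998959
Stock lattice S(k, i) with i counting down-moves:
  k=0: S(0,0) = 9.7000
  k=1: S(1,0) = 10.4395; S(1,1) = 9.0129
  k=2: S(2,0) = 11.2354; S(2,1) = 9.7000; S(2,2) = 8.3745
Terminal payoffs V(N, i) = max(K - S_T, 0):
  V(2,0) = 0.000000; V(2,1) = 0.000000; V(2,2) = 0.685546
Backward induction: V(k, i) = exp(-r*dt) * [p * V(k+1, i) + (1-p) * V(k+1, i+1)]; then take max(V_cont, immediate exercise) for American.
  V(1,0) = exp(-r*dt) * [p*0.000000 + (1-p)*0.000000] = 0.000000; exercise = 0.000000; V(1,0) = max -> 0.000000
  V(1,1) = exp(-r*dt) * [p*0.000000 + (1-p)*0.685546] = 0.350138; exercise = 0.047109; V(1,1) = max -> 0.350138
  V(0,0) = exp(-r*dt) * [p*0.000000 + (1-p)*0.350138] = 0.178831; exercise = 0.000000; V(0,0) = max -> 0.178831


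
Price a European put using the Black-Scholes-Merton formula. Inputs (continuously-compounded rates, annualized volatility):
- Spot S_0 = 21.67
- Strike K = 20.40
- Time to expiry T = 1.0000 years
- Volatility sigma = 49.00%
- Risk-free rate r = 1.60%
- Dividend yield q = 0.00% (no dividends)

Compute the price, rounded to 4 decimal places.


d1 = (ln(S/K) + (r - q + 0.5*sigma^2) * T) / (sigma * sqrt(T)) = 0.40090595
d2 = d1 - sigma * sqrt(T) = -0.08909405
exp(-rT) = 0.98412732; exp(-qT) = 1.00000000
P = K * exp(-rT) * N(-d2) - S_0 * exp(-qT) * N(-d1)
N(-d1) = 0.34424469; N(-d2) = 0.53549642
P = 20.4000 * 0.98412732 * 0.53549642 - 21.6700 * 1.00000000 * 0.34424469 = 3.2909

Answer: Price = 3.2909


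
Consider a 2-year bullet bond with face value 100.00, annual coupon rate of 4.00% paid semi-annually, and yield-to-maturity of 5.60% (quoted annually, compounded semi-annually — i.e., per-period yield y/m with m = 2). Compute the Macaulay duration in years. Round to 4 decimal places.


Coupon per period c = face * coupon_rate / m = 2.000000
Periods per year m = 2; per-period yield y/m = 0.028000
Number of cashflows N = 4
Cashflows (t years, CF_t, discount factor 1/(1+y/m)^(m*t), PV):
  t = 0.5000: CF_t = 2.000000, DF = 0.972763, PV = 1.945525
  t = 1.0000: CF_t = 2.000000, DF = 0.946267, PV = 1.892534
  t = 1.5000: CF_t = 2.000000, DF = 0.920493, PV = 1.840987
  t = 2.0000: CF_t = 102.000000, DF = 0.895422, PV = 91.332998
Price P = sum_t PV_t = 97.012044
Macaulay numerator sum_t t * PV_t:
  t * PV_t at t = 0.5000: 0.972763
  t * PV_t at t = 1.0000: 1.892534
  t * PV_t at t = 1.5000: 2.761480
  t * PV_t at t = 2.0000: 182.665996
Macaulay duration D = (sum_t t * PV_t) / P = 188.292773 / 97.012044 = 1.940922

Answer: Macaulay duration = 1.9409 years


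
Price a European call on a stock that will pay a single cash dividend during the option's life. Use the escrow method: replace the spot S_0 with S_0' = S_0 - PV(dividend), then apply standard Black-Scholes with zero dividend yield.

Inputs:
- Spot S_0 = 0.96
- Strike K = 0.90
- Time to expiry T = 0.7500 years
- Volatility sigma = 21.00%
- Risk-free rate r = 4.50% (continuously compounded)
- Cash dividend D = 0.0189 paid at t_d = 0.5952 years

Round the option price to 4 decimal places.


PV(D) = D * exp(-r * t_d) = 0.0189 * 0.97357151 = 0.01840050
S_0' = S_0 - PV(D) = 0.9600 - 0.01840050 = 0.94159950
d1 = (ln(S_0'/K) + (r + sigma^2/2)*T) / (sigma*sqrt(T)) = 0.52496403
d2 = d1 - sigma*sqrt(T) = 0.34309870
exp(-rT) = 0.96681318
N(d1) = 0.70019590; N(d2) = 0.63423790
C = S_0' * N(d1) - K * exp(-rT) * N(d2) = 0.94159950 * 0.70019590 - 0.9000 * 0.96681318 * 0.63423790 = 0.1074

Answer: Price = 0.1074


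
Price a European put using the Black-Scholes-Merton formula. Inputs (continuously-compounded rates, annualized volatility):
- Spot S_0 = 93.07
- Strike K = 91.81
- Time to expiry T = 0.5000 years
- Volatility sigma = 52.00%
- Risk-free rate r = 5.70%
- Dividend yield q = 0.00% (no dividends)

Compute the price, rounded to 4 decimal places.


d1 = (ln(S/K) + (r - q + 0.5*sigma^2) * T) / (sigma * sqrt(T)) = 0.29842809
d2 = d1 - sigma * sqrt(T) = -0.06926743
exp(-rT) = 0.97190229; exp(-qT) = 1.00000000
P = K * exp(-rT) * N(-d2) - S_0 * exp(-qT) * N(-d1)
N(-d1) = 0.38268823; N(-d2) = 0.52761163
P = 91.8100 * 0.97190229 * 0.52761163 - 93.0700 * 1.00000000 * 0.38268823 = 11.4622

Answer: Price = 11.4622


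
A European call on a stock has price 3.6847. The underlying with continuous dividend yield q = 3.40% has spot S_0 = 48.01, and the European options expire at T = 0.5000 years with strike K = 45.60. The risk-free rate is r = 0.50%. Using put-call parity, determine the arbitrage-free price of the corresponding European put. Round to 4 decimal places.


Put-call parity: C - P = S_0 * exp(-qT) - K * exp(-rT).
S_0 * exp(-qT) = 48.0100 * 0.98314368 = 47.20072830
K * exp(-rT) = 45.6000 * 0.99750312 = 45.48614238
P = C - S*exp(-qT) + K*exp(-rT)
P = 3.6847 - 47.20072830 + 45.48614238 = 1.9701

Answer: Put price = 1.9701


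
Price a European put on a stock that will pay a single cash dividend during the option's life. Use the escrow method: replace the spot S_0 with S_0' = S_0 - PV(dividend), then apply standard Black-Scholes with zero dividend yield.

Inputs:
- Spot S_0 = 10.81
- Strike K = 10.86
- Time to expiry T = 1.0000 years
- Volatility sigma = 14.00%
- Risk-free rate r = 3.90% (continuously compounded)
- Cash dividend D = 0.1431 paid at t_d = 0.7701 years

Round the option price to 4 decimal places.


PV(D) = D * exp(-r * t_d) = 0.1431 * 0.97041264 = 0.13886605
S_0' = S_0 - PV(D) = 10.8100 - 0.13886605 = 10.67113395
d1 = (ln(S_0'/K) + (r + sigma^2/2)*T) / (sigma*sqrt(T)) = 0.22325729
d2 = d1 - sigma*sqrt(T) = 0.08325729
exp(-rT) = 0.96175071
N(-d1) = 0.41166763; N(-d2) = 0.46682348
P = K * exp(-rT) * N(-d2) - S_0' * N(-d1) = 10.8600 * 0.96175071 * 0.46682348 - 10.67113395 * 0.41166763 = 0.4828

Answer: Price = 0.4828


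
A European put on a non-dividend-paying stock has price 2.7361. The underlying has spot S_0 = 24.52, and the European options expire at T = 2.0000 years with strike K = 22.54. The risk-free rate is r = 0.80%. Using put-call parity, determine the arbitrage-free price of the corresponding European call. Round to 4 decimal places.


Answer: Call price = 5.0739

Derivation:
Put-call parity: C - P = S_0 * exp(-qT) - K * exp(-rT).
S_0 * exp(-qT) = 24.5200 * 1.00000000 = 24.52000000
K * exp(-rT) = 22.5400 * 0.98412732 = 22.18222979
C = P + S*exp(-qT) - K*exp(-rT)
C = 2.7361 + 24.52000000 - 22.18222979 = 5.0739


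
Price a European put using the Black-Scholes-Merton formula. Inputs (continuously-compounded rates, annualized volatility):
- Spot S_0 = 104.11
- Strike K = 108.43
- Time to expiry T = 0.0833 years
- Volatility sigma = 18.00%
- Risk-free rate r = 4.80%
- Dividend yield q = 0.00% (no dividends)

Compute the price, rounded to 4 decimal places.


d1 = (ln(S/K) + (r - q + 0.5*sigma^2) * T) / (sigma * sqrt(T)) = -0.67965625
d2 = d1 - sigma * sqrt(T) = -0.73160738
exp(-rT) = 0.99600958; exp(-qT) = 1.00000000
P = K * exp(-rT) * N(-d2) - S_0 * exp(-qT) * N(-d1)
N(-d1) = 0.75163893; N(-d2) = 0.76779588
P = 108.4300 * 0.99600958 * 0.76779588 - 104.1100 * 1.00000000 * 0.75163893 = 4.6668

Answer: Price = 4.6668


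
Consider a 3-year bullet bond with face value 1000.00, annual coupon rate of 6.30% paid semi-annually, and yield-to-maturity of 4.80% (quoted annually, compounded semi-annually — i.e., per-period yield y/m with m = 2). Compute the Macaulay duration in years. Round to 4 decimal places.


Answer: Macaulay duration = 2.7853 years

Derivation:
Coupon per period c = face * coupon_rate / m = 31.500000
Periods per year m = 2; per-period yield y/m = 0.024000
Number of cashflows N = 6
Cashflows (t years, CF_t, discount factor 1/(1+y/m)^(m*t), PV):
  t = 0.5000: CF_t = 31.500000, DF = 0.976562, PV = 30.761719
  t = 1.0000: CF_t = 31.500000, DF = 0.953674, PV = 30.040741
  t = 1.5000: CF_t = 31.500000, DF = 0.931323, PV = 29.336661
  t = 2.0000: CF_t = 31.500000, DF = 0.909495, PV = 28.649083
  t = 2.5000: CF_t = 31.500000, DF = 0.888178, PV = 27.977620
  t = 3.0000: CF_t = 1031.500000, DF = 0.867362, PV = 894.683633
Price P = sum_t PV_t = 1041.449457
Macaulay numerator sum_t t * PV_t:
  t * PV_t at t = 0.5000: 15.380859
  t * PV_t at t = 1.0000: 30.040741
  t * PV_t at t = 1.5000: 44.004992
  t * PV_t at t = 2.0000: 57.298166
  t * PV_t at t = 2.5000: 69.944051
  t * PV_t at t = 3.0000: 2684.050898
Macaulay duration D = (sum_t t * PV_t) / P = 2900.719707 / 1041.449457 = 2.785272


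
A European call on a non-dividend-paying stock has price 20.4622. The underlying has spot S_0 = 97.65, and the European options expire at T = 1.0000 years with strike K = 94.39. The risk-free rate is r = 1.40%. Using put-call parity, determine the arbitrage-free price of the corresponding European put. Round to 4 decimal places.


Put-call parity: C - P = S_0 * exp(-qT) - K * exp(-rT).
S_0 * exp(-qT) = 97.6500 * 1.00000000 = 97.65000000
K * exp(-rT) = 94.3900 * 0.98609754 = 93.07774720
P = C - S*exp(-qT) + K*exp(-rT)
P = 20.4622 - 97.65000000 + 93.07774720 = 15.8899

Answer: Put price = 15.8899


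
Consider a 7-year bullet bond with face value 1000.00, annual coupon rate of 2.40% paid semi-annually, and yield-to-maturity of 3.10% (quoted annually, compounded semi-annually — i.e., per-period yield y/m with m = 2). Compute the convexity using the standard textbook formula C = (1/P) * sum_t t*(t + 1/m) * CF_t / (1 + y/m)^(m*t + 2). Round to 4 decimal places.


Answer: Convexity = 45.8155

Derivation:
Coupon per period c = face * coupon_rate / m = 12.000000
Periods per year m = 2; per-period yield y/m = 0.015500
Number of cashflows N = 14
Cashflows (t years, CF_t, discount factor 1/(1+y/m)^(m*t), PV):
  t = 0.5000: CF_t = 12.000000, DF = 0.984737, PV = 11.816839
  t = 1.0000: CF_t = 12.000000, DF = 0.969706, PV = 11.636474
  t = 1.5000: CF_t = 12.000000, DF = 0.954905, PV = 11.458861
  t = 2.0000: CF_t = 12.000000, DF = 0.940330, PV = 11.283960
  t = 2.5000: CF_t = 12.000000, DF = 0.925977, PV = 11.111728
  t = 3.0000: CF_t = 12.000000, DF = 0.911844, PV = 10.942125
  t = 3.5000: CF_t = 12.000000, DF = 0.897926, PV = 10.775111
  t = 4.0000: CF_t = 12.000000, DF = 0.884220, PV = 10.610646
  t = 4.5000: CF_t = 12.000000, DF = 0.870724, PV = 10.448691
  t = 5.0000: CF_t = 12.000000, DF = 0.857434, PV = 10.289209
  t = 5.5000: CF_t = 12.000000, DF = 0.844347, PV = 10.132160
  t = 6.0000: CF_t = 12.000000, DF = 0.831459, PV = 9.977509
  t = 6.5000: CF_t = 12.000000, DF = 0.818768, PV = 9.825218
  t = 7.0000: CF_t = 1012.000000, DF = 0.806271, PV = 815.946200
Price P = sum_t PV_t = 956.254730
Convexity numerator sum_t t*(t + 1/m) * CF_t / (1+y/m)^(m*t + 2):
  t = 0.5000: term = 5.729431
  t = 1.0000: term = 16.925940
  t = 1.5000: term = 33.335184
  t = 2.0000: term = 54.710626
  t = 2.5000: term = 80.813332
  t = 3.0000: term = 111.411783
  t = 3.5000: term = 146.281678
  t = 4.0000: term = 185.205753
  t = 4.5000: term = 227.973601
  t = 5.0000: term = 274.381488
  t = 5.5000: term = 324.232187
  t = 6.0000: term = 377.334804
  t = 6.5000: term = 433.504616
  t = 7.0000: term = 41539.472005
Convexity = (1/P) * sum = 43811.312428 / 956.254730 = 45.815525


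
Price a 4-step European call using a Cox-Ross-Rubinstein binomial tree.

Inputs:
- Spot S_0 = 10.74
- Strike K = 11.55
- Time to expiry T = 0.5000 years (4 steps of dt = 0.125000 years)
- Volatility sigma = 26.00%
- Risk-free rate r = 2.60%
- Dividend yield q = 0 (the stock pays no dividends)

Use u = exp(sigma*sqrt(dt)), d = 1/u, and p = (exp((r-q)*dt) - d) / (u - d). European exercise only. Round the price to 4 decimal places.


Answer: Price = V(0,0) = 0.5623

Derivation:
dt = T/N = 0.125000
u = exp(sigma*sqrt(dt)) = 1.096281; d = 1/u = 0.912175
p = (exp((r-q)*dt) - d) / (u - d) = 0.494717
Discount per step: exp(-r*dt) = 0.996755
Stock lattice S(k, i) with i counting down-moves:
  k=0: S(0,0) = 10.7400
  k=1: S(1,0) = 11.7741; S(1,1) = 9.7968
  k=2: S(2,0) = 12.9077; S(2,1) = 10.7400; S(2,2) = 8.9364
  k=3: S(3,0) = 14.1505; S(3,1) = 11.7741; S(3,2) = 9.7968; S(3,3) = 8.1515
  k=4: S(4,0) = 15.5129; S(4,1) = 12.9077; S(4,2) = 10.7400; S(4,3) = 8.9364; S(4,4) = 7.4356
Terminal payoffs V(N, i) = max(S_T - K, 0):
  V(4,0) = 3.962880; V(4,1) = 1.357685; V(4,2) = 0.000000; V(4,3) = 0.000000; V(4,4) = 0.000000
Backward induction: V(k, i) = exp(-r*dt) * [p * V(k+1, i) + (1-p) * V(k+1, i+1)].
  V(3,0) = exp(-r*dt) * [p*3.962880 + (1-p)*1.357685] = 2.637931
  V(3,1) = exp(-r*dt) * [p*1.357685 + (1-p)*0.000000] = 0.669490
  V(3,2) = exp(-r*dt) * [p*0.000000 + (1-p)*0.000000] = 0.000000
  V(3,3) = exp(-r*dt) * [p*0.000000 + (1-p)*0.000000] = 0.000000
  V(2,0) = exp(-r*dt) * [p*2.637931 + (1-p)*0.669490] = 1.637979
  V(2,1) = exp(-r*dt) * [p*0.669490 + (1-p)*0.000000] = 0.330133
  V(2,2) = exp(-r*dt) * [p*0.000000 + (1-p)*0.000000] = 0.000000
  V(1,0) = exp(-r*dt) * [p*1.637979 + (1-p)*0.330133] = 0.973976
  V(1,1) = exp(-r*dt) * [p*0.330133 + (1-p)*0.000000] = 0.162792
  V(0,0) = exp(-r*dt) * [p*0.973976 + (1-p)*0.162792] = 0.562268
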